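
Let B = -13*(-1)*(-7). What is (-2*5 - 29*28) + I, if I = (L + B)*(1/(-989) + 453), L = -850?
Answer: -422396014/989 ≈ -4.2709e+5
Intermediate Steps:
B = -91 (B = 13*(-7) = -91)
I = -421583056/989 (I = (-850 - 91)*(1/(-989) + 453) = -941*(-1/989 + 453) = -941*448016/989 = -421583056/989 ≈ -4.2627e+5)
(-2*5 - 29*28) + I = (-2*5 - 29*28) - 421583056/989 = (-10 - 812) - 421583056/989 = -822 - 421583056/989 = -422396014/989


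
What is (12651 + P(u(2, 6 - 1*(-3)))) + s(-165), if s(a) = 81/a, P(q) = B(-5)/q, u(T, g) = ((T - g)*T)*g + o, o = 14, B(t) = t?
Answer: 77927411/6160 ≈ 12651.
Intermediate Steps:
u(T, g) = 14 + T*g*(T - g) (u(T, g) = ((T - g)*T)*g + 14 = (T*(T - g))*g + 14 = T*g*(T - g) + 14 = 14 + T*g*(T - g))
P(q) = -5/q
(12651 + P(u(2, 6 - 1*(-3)))) + s(-165) = (12651 - 5/(14 + (6 - 1*(-3))*2² - 1*2*(6 - 1*(-3))²)) + 81/(-165) = (12651 - 5/(14 + (6 + 3)*4 - 1*2*(6 + 3)²)) + 81*(-1/165) = (12651 - 5/(14 + 9*4 - 1*2*9²)) - 27/55 = (12651 - 5/(14 + 36 - 1*2*81)) - 27/55 = (12651 - 5/(14 + 36 - 162)) - 27/55 = (12651 - 5/(-112)) - 27/55 = (12651 - 5*(-1/112)) - 27/55 = (12651 + 5/112) - 27/55 = 1416917/112 - 27/55 = 77927411/6160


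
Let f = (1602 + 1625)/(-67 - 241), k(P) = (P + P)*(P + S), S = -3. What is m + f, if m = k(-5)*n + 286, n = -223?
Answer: -772837/44 ≈ -17564.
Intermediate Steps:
k(P) = 2*P*(-3 + P) (k(P) = (P + P)*(P - 3) = (2*P)*(-3 + P) = 2*P*(-3 + P))
f = -461/44 (f = 3227/(-308) = 3227*(-1/308) = -461/44 ≈ -10.477)
m = -17554 (m = (2*(-5)*(-3 - 5))*(-223) + 286 = (2*(-5)*(-8))*(-223) + 286 = 80*(-223) + 286 = -17840 + 286 = -17554)
m + f = -17554 - 461/44 = -772837/44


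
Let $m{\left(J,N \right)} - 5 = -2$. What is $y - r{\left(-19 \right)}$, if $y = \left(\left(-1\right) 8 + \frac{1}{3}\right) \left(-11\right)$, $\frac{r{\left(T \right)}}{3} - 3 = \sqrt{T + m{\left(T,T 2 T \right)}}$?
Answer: $\frac{226}{3} - 12 i \approx 75.333 - 12.0 i$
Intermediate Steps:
$m{\left(J,N \right)} = 3$ ($m{\left(J,N \right)} = 5 - 2 = 3$)
$r{\left(T \right)} = 9 + 3 \sqrt{3 + T}$ ($r{\left(T \right)} = 9 + 3 \sqrt{T + 3} = 9 + 3 \sqrt{3 + T}$)
$y = \frac{253}{3}$ ($y = \left(-8 + \frac{1}{3}\right) \left(-11\right) = \left(- \frac{23}{3}\right) \left(-11\right) = \frac{253}{3} \approx 84.333$)
$y - r{\left(-19 \right)} = \frac{253}{3} - \left(9 + 3 \sqrt{3 - 19}\right) = \frac{253}{3} - \left(9 + 3 \sqrt{-16}\right) = \frac{253}{3} - \left(9 + 3 \cdot 4 i\right) = \frac{253}{3} - \left(9 + 12 i\right) = \frac{226}{3} - 12 i$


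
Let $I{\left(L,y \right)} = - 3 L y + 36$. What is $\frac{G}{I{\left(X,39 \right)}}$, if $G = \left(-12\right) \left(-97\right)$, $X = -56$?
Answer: $\frac{97}{549} \approx 0.17668$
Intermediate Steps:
$I{\left(L,y \right)} = 36 - 3 L y$ ($I{\left(L,y \right)} = - 3 L y + 36 = 36 - 3 L y$)
$G = 1164$
$\frac{G}{I{\left(X,39 \right)}} = \frac{1164}{36 - \left(-168\right) 39} = \frac{1164}{36 + 6552} = \frac{1164}{6588} = 1164 \cdot \frac{1}{6588} = \frac{97}{549}$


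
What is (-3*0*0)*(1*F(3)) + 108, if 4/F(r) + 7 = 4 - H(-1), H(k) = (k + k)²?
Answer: 108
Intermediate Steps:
H(k) = 4*k² (H(k) = (2*k)² = 4*k²)
F(r) = -4/7 (F(r) = 4/(-7 + (4 - 4*(-1)²)) = 4/(-7 + (4 - 4)) = 4/(-7 + 0) = 4/(-7) = 4*(-⅐) = -4/7)
(-3*0*0)*(1*F(3)) + 108 = (-3*0*0)*(1*(-4/7)) + 108 = (0*0)*(-4/7) + 108 = 0*(-4/7) + 108 = 0 + 108 = 108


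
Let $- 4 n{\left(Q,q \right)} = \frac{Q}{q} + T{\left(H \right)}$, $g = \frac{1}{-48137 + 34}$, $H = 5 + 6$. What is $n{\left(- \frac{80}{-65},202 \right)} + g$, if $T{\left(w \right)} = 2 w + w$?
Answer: $- \frac{2084644963}{252636956} \approx -8.2515$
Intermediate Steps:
$H = 11$
$g = - \frac{1}{48103}$ ($g = \frac{1}{-48103} = - \frac{1}{48103} \approx -2.0789 \cdot 10^{-5}$)
$T{\left(w \right)} = 3 w$
$n{\left(Q,q \right)} = - \frac{33}{4} - \frac{Q}{4 q}$ ($n{\left(Q,q \right)} = - \frac{\frac{Q}{q} + 3 \cdot 11}{4} = - \frac{\frac{Q}{q} + 33}{4} = - \frac{33 + \frac{Q}{q}}{4} = - \frac{33}{4} - \frac{Q}{4 q}$)
$n{\left(- \frac{80}{-65},202 \right)} + g = \frac{- \frac{-80}{-65} - 6666}{4 \cdot 202} - \frac{1}{48103} = \frac{1}{4} \cdot \frac{1}{202} \left(- \frac{\left(-80\right) \left(-1\right)}{65} - 6666\right) - \frac{1}{48103} = \frac{1}{4} \cdot \frac{1}{202} \left(\left(-1\right) \frac{16}{13} - 6666\right) - \frac{1}{48103} = \frac{1}{4} \cdot \frac{1}{202} \left(- \frac{16}{13} - 6666\right) - \frac{1}{48103} = \frac{1}{4} \cdot \frac{1}{202} \left(- \frac{86674}{13}\right) - \frac{1}{48103} = - \frac{43337}{5252} - \frac{1}{48103} = - \frac{2084644963}{252636956}$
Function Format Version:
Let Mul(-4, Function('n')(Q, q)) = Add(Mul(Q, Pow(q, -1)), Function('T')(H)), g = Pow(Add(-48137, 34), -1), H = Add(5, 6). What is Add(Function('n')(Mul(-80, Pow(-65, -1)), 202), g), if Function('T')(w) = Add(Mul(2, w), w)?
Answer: Rational(-2084644963, 252636956) ≈ -8.2515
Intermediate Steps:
H = 11
g = Rational(-1, 48103) (g = Pow(-48103, -1) = Rational(-1, 48103) ≈ -2.0789e-5)
Function('T')(w) = Mul(3, w)
Function('n')(Q, q) = Add(Rational(-33, 4), Mul(Rational(-1, 4), Q, Pow(q, -1))) (Function('n')(Q, q) = Mul(Rational(-1, 4), Add(Mul(Q, Pow(q, -1)), Mul(3, 11))) = Mul(Rational(-1, 4), Add(Mul(Q, Pow(q, -1)), 33)) = Mul(Rational(-1, 4), Add(33, Mul(Q, Pow(q, -1)))) = Add(Rational(-33, 4), Mul(Rational(-1, 4), Q, Pow(q, -1))))
Add(Function('n')(Mul(-80, Pow(-65, -1)), 202), g) = Add(Mul(Rational(1, 4), Pow(202, -1), Add(Mul(-1, Mul(-80, Pow(-65, -1))), Mul(-33, 202))), Rational(-1, 48103)) = Add(Mul(Rational(1, 4), Rational(1, 202), Add(Mul(-1, Mul(-80, Rational(-1, 65))), -6666)), Rational(-1, 48103)) = Add(Mul(Rational(1, 4), Rational(1, 202), Add(Mul(-1, Rational(16, 13)), -6666)), Rational(-1, 48103)) = Add(Mul(Rational(1, 4), Rational(1, 202), Add(Rational(-16, 13), -6666)), Rational(-1, 48103)) = Add(Mul(Rational(1, 4), Rational(1, 202), Rational(-86674, 13)), Rational(-1, 48103)) = Add(Rational(-43337, 5252), Rational(-1, 48103)) = Rational(-2084644963, 252636956)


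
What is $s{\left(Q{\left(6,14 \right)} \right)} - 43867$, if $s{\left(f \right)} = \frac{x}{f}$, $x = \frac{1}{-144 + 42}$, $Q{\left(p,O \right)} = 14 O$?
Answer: $- \frac{876989065}{19992} \approx -43867.0$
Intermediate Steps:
$x = - \frac{1}{102}$ ($x = \frac{1}{-102} = - \frac{1}{102} \approx -0.0098039$)
$s{\left(f \right)} = - \frac{1}{102 f}$
$s{\left(Q{\left(6,14 \right)} \right)} - 43867 = - \frac{1}{102 \cdot 14 \cdot 14} - 43867 = - \frac{1}{102 \cdot 196} - 43867 = \left(- \frac{1}{102}\right) \frac{1}{196} - 43867 = - \frac{1}{19992} - 43867 = - \frac{876989065}{19992}$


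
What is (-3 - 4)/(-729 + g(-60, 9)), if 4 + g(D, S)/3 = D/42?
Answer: 49/5217 ≈ 0.0093924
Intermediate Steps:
g(D, S) = -12 + D/14 (g(D, S) = -12 + 3*(D/42) = -12 + D/14)
(-3 - 4)/(-729 + g(-60, 9)) = (-3 - 4)/(-729 + (-12 + (1/14)*(-60))) = -7/(-729 + (-12 - 30/7)) = -7/(-729 - 114/7) = -7/(-5217/7) = -7/5217*(-7) = 49/5217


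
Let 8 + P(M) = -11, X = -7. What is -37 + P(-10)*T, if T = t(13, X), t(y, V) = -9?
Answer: 134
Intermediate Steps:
P(M) = -19 (P(M) = -8 - 11 = -19)
T = -9
-37 + P(-10)*T = -37 - 19*(-9) = -37 + 171 = 134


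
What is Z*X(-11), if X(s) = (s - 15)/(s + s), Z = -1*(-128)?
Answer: 1664/11 ≈ 151.27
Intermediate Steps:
Z = 128
X(s) = (-15 + s)/(2*s) (X(s) = (-15 + s)/((2*s)) = (-15 + s)*(1/(2*s)) = (-15 + s)/(2*s))
Z*X(-11) = 128*((1/2)*(-15 - 11)/(-11)) = 128*((1/2)*(-1/11)*(-26)) = 128*(13/11) = 1664/11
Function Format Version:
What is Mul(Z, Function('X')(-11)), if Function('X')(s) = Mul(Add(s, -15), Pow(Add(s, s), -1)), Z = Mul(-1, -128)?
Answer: Rational(1664, 11) ≈ 151.27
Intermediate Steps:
Z = 128
Function('X')(s) = Mul(Rational(1, 2), Pow(s, -1), Add(-15, s)) (Function('X')(s) = Mul(Add(-15, s), Pow(Mul(2, s), -1)) = Mul(Add(-15, s), Mul(Rational(1, 2), Pow(s, -1))) = Mul(Rational(1, 2), Pow(s, -1), Add(-15, s)))
Mul(Z, Function('X')(-11)) = Mul(128, Mul(Rational(1, 2), Pow(-11, -1), Add(-15, -11))) = Mul(128, Mul(Rational(1, 2), Rational(-1, 11), -26)) = Mul(128, Rational(13, 11)) = Rational(1664, 11)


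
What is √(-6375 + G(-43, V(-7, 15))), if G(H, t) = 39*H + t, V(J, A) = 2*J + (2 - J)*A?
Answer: I*√7931 ≈ 89.056*I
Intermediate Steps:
V(J, A) = 2*J + A*(2 - J)
G(H, t) = t + 39*H
√(-6375 + G(-43, V(-7, 15))) = √(-6375 + ((2*15 + 2*(-7) - 1*15*(-7)) + 39*(-43))) = √(-6375 + ((30 - 14 + 105) - 1677)) = √(-6375 + (121 - 1677)) = √(-6375 - 1556) = √(-7931) = I*√7931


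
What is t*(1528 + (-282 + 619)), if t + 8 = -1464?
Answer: -2745280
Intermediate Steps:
t = -1472 (t = -8 - 1464 = -1472)
t*(1528 + (-282 + 619)) = -1472*(1528 + (-282 + 619)) = -1472*(1528 + 337) = -1472*1865 = -2745280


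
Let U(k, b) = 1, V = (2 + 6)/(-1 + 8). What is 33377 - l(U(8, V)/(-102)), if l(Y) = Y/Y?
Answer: 33376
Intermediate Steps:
V = 8/7 ≈ 1.1429
l(Y) = 1
33377 - l(U(8, V)/(-102)) = 33377 - 1*1 = 33377 - 1 = 33376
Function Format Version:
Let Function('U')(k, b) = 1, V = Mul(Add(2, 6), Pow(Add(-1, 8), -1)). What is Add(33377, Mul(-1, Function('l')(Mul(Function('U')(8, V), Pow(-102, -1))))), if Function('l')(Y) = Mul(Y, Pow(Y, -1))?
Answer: 33376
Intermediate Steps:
V = Rational(8, 7) (V = Mul(8, Pow(7, -1)) = Mul(8, Rational(1, 7)) = Rational(8, 7) ≈ 1.1429)
Function('l')(Y) = 1
Add(33377, Mul(-1, Function('l')(Mul(Function('U')(8, V), Pow(-102, -1))))) = Add(33377, Mul(-1, 1)) = Add(33377, -1) = 33376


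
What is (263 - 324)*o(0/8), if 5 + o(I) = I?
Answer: 305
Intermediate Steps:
o(I) = -5 + I
(263 - 324)*o(0/8) = (263 - 324)*(-5 + 0/8) = -61*(-5 + 0*(⅛)) = -61*(-5 + 0) = -61*(-5) = 305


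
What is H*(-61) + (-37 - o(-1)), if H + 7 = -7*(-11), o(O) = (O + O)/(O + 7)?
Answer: -12920/3 ≈ -4306.7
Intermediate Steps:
o(O) = 2*O/(7 + O) (o(O) = (2*O)/(7 + O) = 2*O/(7 + O))
H = 70 (H = -7 - 7*(-11) = -7 + 77 = 70)
H*(-61) + (-37 - o(-1)) = 70*(-61) + (-37 - 2*(-1)/(7 - 1)) = -4270 + (-37 - 2*(-1)/6) = -4270 + (-37 - 1*(-1/3)) = -4270 + (-37 + 1/3) = -4270 - 110/3 = -12920/3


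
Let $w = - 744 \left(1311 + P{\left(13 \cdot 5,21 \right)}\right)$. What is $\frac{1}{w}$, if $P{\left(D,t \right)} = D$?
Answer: $- \frac{1}{1023744} \approx -9.7681 \cdot 10^{-7}$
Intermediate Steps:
$w = -1023744$ ($w = - 744 \left(1311 + 13 \cdot 5\right) = - 744 \left(1311 + 65\right) = \left(-744\right) 1376 = -1023744$)
$\frac{1}{w} = \frac{1}{-1023744} = - \frac{1}{1023744}$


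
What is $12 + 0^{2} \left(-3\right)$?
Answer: $12$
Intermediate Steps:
$12 + 0^{2} \left(-3\right) = 12 + 0 \left(-3\right) = 12 + 0 = 12$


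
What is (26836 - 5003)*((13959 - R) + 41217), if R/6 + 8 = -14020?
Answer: 3042297552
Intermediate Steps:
R = -84168 (R = -48 + 6*(-14020) = -48 - 84120 = -84168)
(26836 - 5003)*((13959 - R) + 41217) = (26836 - 5003)*((13959 - 1*(-84168)) + 41217) = 21833*((13959 + 84168) + 41217) = 21833*(98127 + 41217) = 21833*139344 = 3042297552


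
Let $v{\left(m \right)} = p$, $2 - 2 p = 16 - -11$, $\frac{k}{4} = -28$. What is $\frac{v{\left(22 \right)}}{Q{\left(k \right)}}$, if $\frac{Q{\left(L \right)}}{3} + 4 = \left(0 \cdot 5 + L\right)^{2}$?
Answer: $- \frac{5}{15048} \approx -0.00033227$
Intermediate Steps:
$k = -112$ ($k = 4 \left(-28\right) = -112$)
$Q{\left(L \right)} = -12 + 3 L^{2}$ ($Q{\left(L \right)} = -12 + 3 \left(0 \cdot 5 + L\right)^{2} = -12 + 3 \left(0 + L\right)^{2} = -12 + 3 L^{2}$)
$p = - \frac{25}{2}$ ($p = 1 - \frac{16 - -11}{2} = 1 - \frac{16 + 11}{2} = 1 - \frac{27}{2} = - \frac{25}{2} \approx -12.5$)
$v{\left(m \right)} = - \frac{25}{2}$
$\frac{v{\left(22 \right)}}{Q{\left(k \right)}} = - \frac{25}{2 \left(-12 + 3 \left(-112\right)^{2}\right)} = - \frac{25}{2 \left(-12 + 3 \cdot 12544\right)} = - \frac{25}{2 \left(-12 + 37632\right)} = - \frac{25}{2 \cdot 37620} = \left(- \frac{25}{2}\right) \frac{1}{37620} = - \frac{5}{15048}$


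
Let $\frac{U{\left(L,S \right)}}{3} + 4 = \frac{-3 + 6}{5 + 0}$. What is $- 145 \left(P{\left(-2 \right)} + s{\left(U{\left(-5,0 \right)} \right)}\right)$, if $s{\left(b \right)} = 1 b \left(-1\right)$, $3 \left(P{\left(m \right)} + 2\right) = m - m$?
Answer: $-1189$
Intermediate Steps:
$U{\left(L,S \right)} = - \frac{51}{5}$ ($U{\left(L,S \right)} = -12 + 3 \frac{-3 + 6}{5 + 0} = -12 + 3 \cdot \frac{3}{5} = -12 + \frac{9}{5} = - \frac{51}{5}$)
$P{\left(m \right)} = -2$ ($P{\left(m \right)} = -2 + \frac{m - m}{3} = -2 + \frac{1}{3} \cdot 0 = -2 + 0 = -2$)
$s{\left(b \right)} = - b$ ($s{\left(b \right)} = b \left(-1\right) = - b$)
$- 145 \left(P{\left(-2 \right)} + s{\left(U{\left(-5,0 \right)} \right)}\right) = - 145 \left(-2 - - \frac{51}{5}\right) = - 145 \left(-2 + \frac{51}{5}\right) = \left(-145\right) \frac{41}{5} = -1189$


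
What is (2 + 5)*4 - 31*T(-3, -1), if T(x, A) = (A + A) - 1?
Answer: 121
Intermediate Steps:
T(x, A) = -1 + 2*A (T(x, A) = 2*A - 1 = -1 + 2*A)
(2 + 5)*4 - 31*T(-3, -1) = (2 + 5)*4 - 31*(-1 + 2*(-1)) = 7*4 - 31*(-1 - 2) = 28 - 31*(-3) = 28 + 93 = 121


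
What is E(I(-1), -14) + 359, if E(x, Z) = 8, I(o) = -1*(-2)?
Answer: 367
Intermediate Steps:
I(o) = 2
E(I(-1), -14) + 359 = 8 + 359 = 367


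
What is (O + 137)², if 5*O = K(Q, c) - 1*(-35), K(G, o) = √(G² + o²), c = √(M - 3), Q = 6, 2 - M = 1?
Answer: (720 + √34)²/25 ≈ 21073.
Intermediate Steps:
M = 1 (M = 2 - 1*1 = 2 - 1 = 1)
c = I*√2 (c = √(1 - 3) = √(-2) = I*√2 ≈ 1.4142*I)
O = 7 + √34/5 (O = (√(6² + (I*√2)²) - 1*(-35))/5 = (√(36 - 2) + 35)/5 = (√34 + 35)/5 = (35 + √34)/5 = 7 + √34/5 ≈ 8.1662)
(O + 137)² = ((7 + √34/5) + 137)² = (144 + √34/5)²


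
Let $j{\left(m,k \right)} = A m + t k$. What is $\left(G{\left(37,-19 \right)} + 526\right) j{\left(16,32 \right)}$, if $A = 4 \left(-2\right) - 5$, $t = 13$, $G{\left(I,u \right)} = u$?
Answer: $105456$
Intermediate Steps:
$A = -13$ ($A = -8 - 5 = -13$)
$j{\left(m,k \right)} = - 13 m + 13 k$
$\left(G{\left(37,-19 \right)} + 526\right) j{\left(16,32 \right)} = \left(-19 + 526\right) \left(\left(-13\right) 16 + 13 \cdot 32\right) = 507 \left(-208 + 416\right) = 507 \cdot 208 = 105456$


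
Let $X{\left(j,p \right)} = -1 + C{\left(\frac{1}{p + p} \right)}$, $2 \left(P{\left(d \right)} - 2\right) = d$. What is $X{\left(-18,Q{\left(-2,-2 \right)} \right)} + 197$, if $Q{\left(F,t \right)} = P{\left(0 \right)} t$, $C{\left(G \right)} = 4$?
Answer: $200$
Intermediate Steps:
$P{\left(d \right)} = 2 + \frac{d}{2}$
$Q{\left(F,t \right)} = 2 t$ ($Q{\left(F,t \right)} = \left(2 + \frac{1}{2} \cdot 0\right) t = \left(2 + 0\right) t = 2 t$)
$X{\left(j,p \right)} = 3$ ($X{\left(j,p \right)} = -1 + 4 = 3$)
$X{\left(-18,Q{\left(-2,-2 \right)} \right)} + 197 = 3 + 197 = 200$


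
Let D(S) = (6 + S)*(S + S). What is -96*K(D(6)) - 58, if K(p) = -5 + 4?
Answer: 38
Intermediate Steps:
D(S) = 2*S*(6 + S) (D(S) = (6 + S)*(2*S) = 2*S*(6 + S))
K(p) = -1
-96*K(D(6)) - 58 = -96*(-1) - 58 = 96 - 58 = 38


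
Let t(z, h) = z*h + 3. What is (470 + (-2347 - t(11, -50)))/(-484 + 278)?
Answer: 665/103 ≈ 6.4563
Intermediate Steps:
t(z, h) = 3 + h*z (t(z, h) = h*z + 3 = 3 + h*z)
(470 + (-2347 - t(11, -50)))/(-484 + 278) = (470 + (-2347 - (3 - 50*11)))/(-484 + 278) = (470 + (-2347 - (3 - 550)))/(-206) = (470 + (-2347 - 1*(-547)))*(-1/206) = (470 + (-2347 + 547))*(-1/206) = (470 - 1800)*(-1/206) = -1330*(-1/206) = 665/103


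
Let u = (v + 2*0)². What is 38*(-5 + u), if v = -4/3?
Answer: -1102/9 ≈ -122.44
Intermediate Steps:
v = -4/3 (v = -4*⅓ = -4/3 ≈ -1.3333)
u = 16/9 (u = (-4/3 + 2*0)² = (-4/3 + 0)² = (-4/3)² = 16/9 ≈ 1.7778)
38*(-5 + u) = 38*(-5 + 16/9) = 38*(-29/9) = -1102/9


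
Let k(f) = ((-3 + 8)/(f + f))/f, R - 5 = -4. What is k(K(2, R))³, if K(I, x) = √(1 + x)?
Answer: 125/64 ≈ 1.9531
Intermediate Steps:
R = 1 (R = 5 - 4 = 1)
k(f) = 5/(2*f²) (k(f) = (5/((2*f)))/f = (5*(1/(2*f)))/f = (5/(2*f))/f = 5/(2*f²))
k(K(2, R))³ = (5/(2*(√(1 + 1))²))³ = (5/(2*(√2)²))³ = ((5/2)*(½))³ = (5/4)³ = 125/64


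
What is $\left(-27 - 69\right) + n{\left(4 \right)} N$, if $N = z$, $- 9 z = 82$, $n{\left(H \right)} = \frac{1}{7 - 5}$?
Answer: $- \frac{905}{9} \approx -100.56$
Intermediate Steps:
$n{\left(H \right)} = \frac{1}{2}$
$z = - \frac{82}{9}$ ($z = \left(- \frac{1}{9}\right) 82 = - \frac{82}{9} \approx -9.1111$)
$N = - \frac{82}{9} \approx -9.1111$
$\left(-27 - 69\right) + n{\left(4 \right)} N = \left(-27 - 69\right) + \frac{1}{2} \left(- \frac{82}{9}\right) = -96 - \frac{41}{9} = - \frac{905}{9}$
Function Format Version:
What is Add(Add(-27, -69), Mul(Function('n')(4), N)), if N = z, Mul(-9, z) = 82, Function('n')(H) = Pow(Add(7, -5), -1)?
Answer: Rational(-905, 9) ≈ -100.56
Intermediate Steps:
Function('n')(H) = Rational(1, 2) (Function('n')(H) = Pow(2, -1) = Rational(1, 2))
z = Rational(-82, 9) (z = Mul(Rational(-1, 9), 82) = Rational(-82, 9) ≈ -9.1111)
N = Rational(-82, 9) ≈ -9.1111
Add(Add(-27, -69), Mul(Function('n')(4), N)) = Add(Add(-27, -69), Mul(Rational(1, 2), Rational(-82, 9))) = Add(-96, Rational(-41, 9)) = Rational(-905, 9)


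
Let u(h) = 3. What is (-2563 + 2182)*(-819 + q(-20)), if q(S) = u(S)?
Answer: 310896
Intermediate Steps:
q(S) = 3
(-2563 + 2182)*(-819 + q(-20)) = (-2563 + 2182)*(-819 + 3) = -381*(-816) = 310896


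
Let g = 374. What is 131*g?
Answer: 48994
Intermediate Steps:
131*g = 131*374 = 48994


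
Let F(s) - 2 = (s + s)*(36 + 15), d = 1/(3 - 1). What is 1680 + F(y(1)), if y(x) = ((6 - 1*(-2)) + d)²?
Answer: 18103/2 ≈ 9051.5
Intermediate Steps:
d = ½ (d = 1/2 = ½ ≈ 0.50000)
y(x) = 289/4 (y(x) = ((6 - 1*(-2)) + ½)² = ((6 + 2) + ½)² = (8 + ½)² = (17/2)² = 289/4)
F(s) = 2 + 102*s (F(s) = 2 + (s + s)*(36 + 15) = 2 + (2*s)*51 = 2 + 102*s)
1680 + F(y(1)) = 1680 + (2 + 102*(289/4)) = 1680 + (2 + 14739/2) = 1680 + 14743/2 = 18103/2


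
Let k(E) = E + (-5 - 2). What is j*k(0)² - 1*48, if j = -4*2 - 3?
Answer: -587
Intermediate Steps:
k(E) = -7 + E (k(E) = E - 7 = -7 + E)
j = -11 (j = -8 - 3 = -11)
j*k(0)² - 1*48 = -11*(-7 + 0)² - 1*48 = -11*(-7)² - 48 = -11*49 - 48 = -539 - 48 = -587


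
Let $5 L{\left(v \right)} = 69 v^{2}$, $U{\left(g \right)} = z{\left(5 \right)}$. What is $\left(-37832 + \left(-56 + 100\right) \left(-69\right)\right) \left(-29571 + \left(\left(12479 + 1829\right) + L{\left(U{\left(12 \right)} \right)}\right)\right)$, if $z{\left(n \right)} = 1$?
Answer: $\frac{3116021528}{5} \approx 6.232 \cdot 10^{8}$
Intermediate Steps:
$U{\left(g \right)} = 1$
$L{\left(v \right)} = \frac{69 v^{2}}{5}$
$\left(-37832 + \left(-56 + 100\right) \left(-69\right)\right) \left(-29571 + \left(\left(12479 + 1829\right) + L{\left(U{\left(12 \right)} \right)}\right)\right) = \left(-37832 + \left(-56 + 100\right) \left(-69\right)\right) \left(-29571 + \left(\left(12479 + 1829\right) + \frac{69 \cdot 1^{2}}{5}\right)\right) = \left(-37832 + 44 \left(-69\right)\right) \left(-29571 + \left(14308 + \frac{69}{5} \cdot 1\right)\right) = \left(-37832 - 3036\right) \left(-29571 + \left(14308 + \frac{69}{5}\right)\right) = - 40868 \left(-29571 + \frac{71609}{5}\right) = \left(-40868\right) \left(- \frac{76246}{5}\right) = \frac{3116021528}{5}$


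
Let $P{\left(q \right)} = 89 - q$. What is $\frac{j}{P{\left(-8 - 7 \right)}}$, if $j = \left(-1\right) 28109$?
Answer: $- \frac{28109}{104} \approx -270.28$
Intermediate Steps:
$j = -28109$
$\frac{j}{P{\left(-8 - 7 \right)}} = - \frac{28109}{89 - \left(-8 - 7\right)} = - \frac{28109}{89 - -15} = - \frac{28109}{89 + 15} = - \frac{28109}{104}$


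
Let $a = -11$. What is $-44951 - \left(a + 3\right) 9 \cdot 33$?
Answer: $-42575$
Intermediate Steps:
$-44951 - \left(a + 3\right) 9 \cdot 33 = -44951 - \left(-11 + 3\right) 9 \cdot 33 = -44951 - \left(-8\right) 9 \cdot 33 = -44951 - \left(-72\right) 33 = -44951 - -2376 = -44951 + 2376 = -42575$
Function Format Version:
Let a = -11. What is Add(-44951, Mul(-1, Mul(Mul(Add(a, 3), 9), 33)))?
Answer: -42575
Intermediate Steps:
Add(-44951, Mul(-1, Mul(Mul(Add(a, 3), 9), 33))) = Add(-44951, Mul(-1, Mul(Mul(Add(-11, 3), 9), 33))) = Add(-44951, Mul(-1, Mul(Mul(-8, 9), 33))) = Add(-44951, Mul(-1, Mul(-72, 33))) = Add(-44951, Mul(-1, -2376)) = Add(-44951, 2376) = -42575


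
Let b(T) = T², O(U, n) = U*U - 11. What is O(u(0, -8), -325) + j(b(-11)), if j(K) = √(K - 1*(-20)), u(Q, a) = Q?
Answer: -11 + √141 ≈ 0.87434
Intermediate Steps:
O(U, n) = -11 + U² (O(U, n) = U² - 11 = -11 + U²)
j(K) = √(20 + K) (j(K) = √(K + 20) = √(20 + K))
O(u(0, -8), -325) + j(b(-11)) = (-11 + 0²) + √(20 + (-11)²) = (-11 + 0) + √(20 + 121) = -11 + √141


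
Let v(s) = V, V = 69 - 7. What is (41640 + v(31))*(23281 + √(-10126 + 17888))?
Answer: 970864262 + 41702*√7762 ≈ 9.7454e+8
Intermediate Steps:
V = 62
v(s) = 62
(41640 + v(31))*(23281 + √(-10126 + 17888)) = (41640 + 62)*(23281 + √(-10126 + 17888)) = 41702*(23281 + √7762) = 970864262 + 41702*√7762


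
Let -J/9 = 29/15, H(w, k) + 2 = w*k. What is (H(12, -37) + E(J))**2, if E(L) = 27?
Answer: 175561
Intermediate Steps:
H(w, k) = -2 + k*w (H(w, k) = -2 + w*k = -2 + k*w)
J = -87/5 (J = -261/15 = -9*29/15 = -87/5 ≈ -17.400)
(H(12, -37) + E(J))**2 = ((-2 - 37*12) + 27)**2 = ((-2 - 444) + 27)**2 = (-446 + 27)**2 = (-419)**2 = 175561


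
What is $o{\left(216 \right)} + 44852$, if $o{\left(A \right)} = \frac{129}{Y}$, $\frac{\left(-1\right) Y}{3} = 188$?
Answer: $\frac{8432133}{188} \approx 44852.0$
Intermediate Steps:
$Y = -564$ ($Y = \left(-3\right) 188 = -564$)
$o{\left(A \right)} = - \frac{43}{188}$ ($o{\left(A \right)} = \frac{129}{-564} = 129 \left(- \frac{1}{564}\right) = - \frac{43}{188}$)
$o{\left(216 \right)} + 44852 = - \frac{43}{188} + 44852 = \frac{8432133}{188}$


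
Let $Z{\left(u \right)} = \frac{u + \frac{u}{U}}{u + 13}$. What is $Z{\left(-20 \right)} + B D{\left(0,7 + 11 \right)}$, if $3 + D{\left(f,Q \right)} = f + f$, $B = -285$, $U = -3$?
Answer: $\frac{17995}{21} \approx 856.9$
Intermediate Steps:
$D{\left(f,Q \right)} = -3 + 2 f$ ($D{\left(f,Q \right)} = -3 + \left(f + f\right) = -3 + 2 f$)
$Z{\left(u \right)} = \frac{2 u}{3 \left(13 + u\right)}$ ($Z{\left(u \right)} = \frac{u + \frac{u}{-3}}{u + 13} = \frac{u + u \left(- \frac{1}{3}\right)}{13 + u} = \frac{u - \frac{u}{3}}{13 + u} = \frac{\frac{2}{3} u}{13 + u} = \frac{2 u}{3 \left(13 + u\right)}$)
$Z{\left(-20 \right)} + B D{\left(0,7 + 11 \right)} = \frac{2}{3} \left(-20\right) \frac{1}{13 - 20} - 285 \left(-3 + 2 \cdot 0\right) = \frac{2}{3} \left(-20\right) \frac{1}{-7} - 285 \left(-3 + 0\right) = \frac{2}{3} \left(-20\right) \left(- \frac{1}{7}\right) - -855 = \frac{40}{21} + 855 = \frac{17995}{21}$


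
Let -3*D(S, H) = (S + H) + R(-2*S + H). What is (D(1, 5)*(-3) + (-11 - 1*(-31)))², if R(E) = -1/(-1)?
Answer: 729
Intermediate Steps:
R(E) = 1 (R(E) = -1*(-1) = 1)
D(S, H) = -⅓ - H/3 - S/3 (D(S, H) = -((S + H) + 1)/3 = -((H + S) + 1)/3 = -(1 + H + S)/3 = -⅓ - H/3 - S/3)
(D(1, 5)*(-3) + (-11 - 1*(-31)))² = ((-⅓ - ⅓*5 - ⅓*1)*(-3) + (-11 - 1*(-31)))² = ((-⅓ - 5/3 - ⅓)*(-3) + (-11 + 31))² = (-7/3*(-3) + 20)² = (7 + 20)² = 27² = 729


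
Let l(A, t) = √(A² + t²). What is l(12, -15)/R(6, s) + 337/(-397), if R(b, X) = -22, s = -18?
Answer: -337/397 - 3*√41/22 ≈ -1.7220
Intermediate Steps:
l(12, -15)/R(6, s) + 337/(-397) = √(12² + (-15)²)/(-22) + 337/(-397) = √(144 + 225)*(-1/22) + 337*(-1/397) = √369*(-1/22) - 337/397 = (3*√41)*(-1/22) - 337/397 = -3*√41/22 - 337/397 = -337/397 - 3*√41/22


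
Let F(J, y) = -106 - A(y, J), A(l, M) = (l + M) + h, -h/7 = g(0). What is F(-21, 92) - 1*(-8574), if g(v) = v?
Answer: 8397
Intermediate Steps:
h = 0 (h = -7*0 = 0)
A(l, M) = M + l (A(l, M) = (l + M) + 0 = (M + l) + 0 = M + l)
F(J, y) = -106 - J - y (F(J, y) = -106 - (J + y) = -106 + (-J - y) = -106 - J - y)
F(-21, 92) - 1*(-8574) = (-106 - 1*(-21) - 1*92) - 1*(-8574) = (-106 + 21 - 92) + 8574 = -177 + 8574 = 8397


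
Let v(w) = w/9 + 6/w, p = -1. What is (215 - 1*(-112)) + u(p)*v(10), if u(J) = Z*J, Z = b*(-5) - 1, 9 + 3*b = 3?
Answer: 1558/5 ≈ 311.60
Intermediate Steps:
b = -2 (b = -3 + (1/3)*3 = -3 + 1 = -2)
Z = 9 (Z = -2*(-5) - 1 = 10 - 1 = 9)
u(J) = 9*J
v(w) = 6/w + w/9 (v(w) = w*(1/9) + 6/w = w/9 + 6/w = 6/w + w/9)
(215 - 1*(-112)) + u(p)*v(10) = (215 - 1*(-112)) + (9*(-1))*(6/10 + (1/9)*10) = (215 + 112) - 9*(6*(1/10) + 10/9) = 327 - 9*(3/5 + 10/9) = 327 - 9*77/45 = 327 - 77/5 = 1558/5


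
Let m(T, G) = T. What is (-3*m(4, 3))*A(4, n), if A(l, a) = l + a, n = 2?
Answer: -72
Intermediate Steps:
A(l, a) = a + l
(-3*m(4, 3))*A(4, n) = (-3*4)*(2 + 4) = -12*6 = -72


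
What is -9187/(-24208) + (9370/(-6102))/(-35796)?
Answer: 250864680233/660960682992 ≈ 0.37955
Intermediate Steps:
-9187/(-24208) + (9370/(-6102))/(-35796) = -9187*(-1/24208) + (9370*(-1/6102))*(-1/35796) = 9187/24208 - 4685/3051*(-1/35796) = 9187/24208 + 4685/109213596 = 250864680233/660960682992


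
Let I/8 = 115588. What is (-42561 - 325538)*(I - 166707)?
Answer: -279017937703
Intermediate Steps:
I = 924704 (I = 8*115588 = 924704)
(-42561 - 325538)*(I - 166707) = (-42561 - 325538)*(924704 - 166707) = -368099*757997 = -279017937703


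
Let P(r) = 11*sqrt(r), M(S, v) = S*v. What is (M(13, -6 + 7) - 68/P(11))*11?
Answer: 143 - 68*sqrt(11)/11 ≈ 122.50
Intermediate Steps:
(M(13, -6 + 7) - 68/P(11))*11 = (13*(-6 + 7) - 68*sqrt(11)/121)*11 = (13*1 - 68*sqrt(11)/121)*11 = (13 - 68*sqrt(11)/121)*11 = 143 - 68*sqrt(11)/11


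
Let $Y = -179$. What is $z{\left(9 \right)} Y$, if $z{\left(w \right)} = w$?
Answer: $-1611$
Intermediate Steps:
$z{\left(9 \right)} Y = 9 \left(-179\right) = -1611$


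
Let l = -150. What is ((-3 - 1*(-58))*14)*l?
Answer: -115500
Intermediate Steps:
((-3 - 1*(-58))*14)*l = ((-3 - 1*(-58))*14)*(-150) = ((-3 + 58)*14)*(-150) = (55*14)*(-150) = 770*(-150) = -115500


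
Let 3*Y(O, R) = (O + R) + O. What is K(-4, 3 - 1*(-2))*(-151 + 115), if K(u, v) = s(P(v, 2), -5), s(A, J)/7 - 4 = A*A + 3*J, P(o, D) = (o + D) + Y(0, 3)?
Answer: -13356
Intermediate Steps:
Y(O, R) = R/3 + 2*O/3 (Y(O, R) = ((O + R) + O)/3 = (R + 2*O)/3 = R/3 + 2*O/3)
P(o, D) = 1 + D + o (P(o, D) = (o + D) + ((⅓)*3 + (⅔)*0) = (D + o) + (1 + 0) = (D + o) + 1 = 1 + D + o)
s(A, J) = 28 + 7*A² + 21*J (s(A, J) = 28 + 7*(A*A + 3*J) = 28 + 7*(A² + 3*J) = 28 + (7*A² + 21*J) = 28 + 7*A² + 21*J)
K(u, v) = -77 + 7*(3 + v)² (K(u, v) = 28 + 7*(1 + 2 + v)² + 21*(-5) = 28 + 7*(3 + v)² - 105 = -77 + 7*(3 + v)²)
K(-4, 3 - 1*(-2))*(-151 + 115) = (-77 + 7*(3 + (3 - 1*(-2)))²)*(-151 + 115) = (-77 + 7*(3 + (3 + 2))²)*(-36) = (-77 + 7*(3 + 5)²)*(-36) = (-77 + 7*8²)*(-36) = (-77 + 7*64)*(-36) = (-77 + 448)*(-36) = 371*(-36) = -13356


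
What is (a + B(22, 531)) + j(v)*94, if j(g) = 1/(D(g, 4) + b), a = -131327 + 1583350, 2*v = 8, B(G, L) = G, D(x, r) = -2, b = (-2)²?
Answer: 1452092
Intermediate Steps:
b = 4
v = 4 (v = (½)*8 = 4)
a = 1452023
j(g) = ½ (j(g) = 1/(-2 + 4) = 1/2 = ½)
(a + B(22, 531)) + j(v)*94 = (1452023 + 22) + (½)*94 = 1452045 + 47 = 1452092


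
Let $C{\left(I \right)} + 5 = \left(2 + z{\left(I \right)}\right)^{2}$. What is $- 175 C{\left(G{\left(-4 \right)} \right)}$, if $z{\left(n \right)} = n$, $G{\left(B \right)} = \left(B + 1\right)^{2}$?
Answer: $-20300$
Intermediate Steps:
$G{\left(B \right)} = \left(1 + B\right)^{2}$
$C{\left(I \right)} = -5 + \left(2 + I\right)^{2}$
$- 175 C{\left(G{\left(-4 \right)} \right)} = - 175 \left(-5 + \left(2 + \left(1 - 4\right)^{2}\right)^{2}\right) = - 175 \left(-5 + \left(2 + \left(-3\right)^{2}\right)^{2}\right) = - 175 \left(-5 + \left(2 + 9\right)^{2}\right) = - 175 \left(-5 + 11^{2}\right) = - 175 \left(-5 + 121\right) = \left(-175\right) 116 = -20300$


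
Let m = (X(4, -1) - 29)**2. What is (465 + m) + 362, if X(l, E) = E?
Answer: 1727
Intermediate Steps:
m = 900 (m = (-1 - 29)**2 = (-30)**2 = 900)
(465 + m) + 362 = (465 + 900) + 362 = 1365 + 362 = 1727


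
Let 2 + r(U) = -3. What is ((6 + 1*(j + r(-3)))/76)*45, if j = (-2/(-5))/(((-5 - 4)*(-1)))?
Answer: 47/76 ≈ 0.61842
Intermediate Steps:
r(U) = -5 (r(U) = -2 - 3 = -5)
j = 2/45 (j = (-2*(-⅕))/((-9*(-1))) = (⅖)/9 = (⅖)*(⅑) = 2/45 ≈ 0.044444)
((6 + 1*(j + r(-3)))/76)*45 = ((6 + 1*(2/45 - 5))/76)*45 = ((6 + 1*(-223/45))*(1/76))*45 = ((6 - 223/45)*(1/76))*45 = ((47/45)*(1/76))*45 = (47/3420)*45 = 47/76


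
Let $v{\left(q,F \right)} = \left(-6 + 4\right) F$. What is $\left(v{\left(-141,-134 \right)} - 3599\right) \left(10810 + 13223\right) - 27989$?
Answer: $-80081912$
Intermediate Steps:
$v{\left(q,F \right)} = - 2 F$
$\left(v{\left(-141,-134 \right)} - 3599\right) \left(10810 + 13223\right) - 27989 = \left(\left(-2\right) \left(-134\right) - 3599\right) \left(10810 + 13223\right) - 27989 = \left(268 - 3599\right) 24033 - 27989 = \left(-3331\right) 24033 - 27989 = -80053923 - 27989 = -80081912$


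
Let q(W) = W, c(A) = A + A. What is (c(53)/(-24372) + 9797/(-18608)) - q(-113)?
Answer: 12751589239/113378544 ≈ 112.47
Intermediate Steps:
c(A) = 2*A
(c(53)/(-24372) + 9797/(-18608)) - q(-113) = ((2*53)/(-24372) + 9797/(-18608)) - 1*(-113) = (106*(-1/24372) + 9797*(-1/18608)) + 113 = (-53/12186 - 9797/18608) + 113 = -60186233/113378544 + 113 = 12751589239/113378544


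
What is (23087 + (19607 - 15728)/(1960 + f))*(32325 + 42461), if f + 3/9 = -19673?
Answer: 45874911887399/26570 ≈ 1.7266e+9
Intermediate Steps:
f = -59020/3 (f = -1/3 - 19673 = -59020/3 ≈ -19673.)
(23087 + (19607 - 15728)/(1960 + f))*(32325 + 42461) = (23087 + (19607 - 15728)/(1960 - 59020/3))*(32325 + 42461) = (23087 + 3879/(-53140/3))*74786 = (23087 + 3879*(-3/53140))*74786 = (23087 - 11637/53140)*74786 = (1226831543/53140)*74786 = 45874911887399/26570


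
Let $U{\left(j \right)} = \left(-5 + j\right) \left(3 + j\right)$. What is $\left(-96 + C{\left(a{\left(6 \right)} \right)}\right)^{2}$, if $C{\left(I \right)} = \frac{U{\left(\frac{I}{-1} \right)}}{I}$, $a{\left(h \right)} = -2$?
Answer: $\frac{31329}{4} \approx 7832.3$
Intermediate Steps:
$C{\left(I \right)} = \frac{-15 + I^{2} + 2 I}{I}$ ($C{\left(I \right)} = \frac{-15 + \left(\frac{I}{-1}\right)^{2} - 2 \frac{I}{-1}}{I} = \frac{-15 + \left(I \left(-1\right)\right)^{2} - 2 I \left(-1\right)}{I} = \frac{-15 + \left(- I\right)^{2} - 2 \left(- I\right)}{I} = \frac{-15 + I^{2} + 2 I}{I}$)
$\left(-96 + C{\left(a{\left(6 \right)} \right)}\right)^{2} = \left(-96 - - \frac{15}{2}\right)^{2} = \left(-96 + \left(2 - 2 + \frac{15}{2}\right)\right)^{2} = \left(-96 + \frac{15}{2}\right)^{2} = \left(- \frac{177}{2}\right)^{2} = \frac{31329}{4}$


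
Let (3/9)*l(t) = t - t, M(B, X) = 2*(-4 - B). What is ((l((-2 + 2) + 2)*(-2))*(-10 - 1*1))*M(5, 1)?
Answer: 0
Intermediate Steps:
M(B, X) = -8 - 2*B
l(t) = 0 (l(t) = 3*(t - t) = 3*0 = 0)
((l((-2 + 2) + 2)*(-2))*(-10 - 1*1))*M(5, 1) = ((0*(-2))*(-10 - 1*1))*(-8 - 2*5) = (0*(-10 - 1))*(-8 - 10) = (0*(-11))*(-18) = 0*(-18) = 0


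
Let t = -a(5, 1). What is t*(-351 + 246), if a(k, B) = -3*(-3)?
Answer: 945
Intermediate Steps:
a(k, B) = 9
t = -9 (t = -1*9 = -9)
t*(-351 + 246) = -9*(-351 + 246) = -9*(-105) = 945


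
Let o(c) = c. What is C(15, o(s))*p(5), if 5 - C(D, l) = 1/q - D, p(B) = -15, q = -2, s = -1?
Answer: -615/2 ≈ -307.50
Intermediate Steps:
C(D, l) = 11/2 + D (C(D, l) = 5 - (1/(-2) - D) = 5 - (-½ - D) = 5 + (½ + D) = 11/2 + D)
C(15, o(s))*p(5) = (11/2 + 15)*(-15) = (41/2)*(-15) = -615/2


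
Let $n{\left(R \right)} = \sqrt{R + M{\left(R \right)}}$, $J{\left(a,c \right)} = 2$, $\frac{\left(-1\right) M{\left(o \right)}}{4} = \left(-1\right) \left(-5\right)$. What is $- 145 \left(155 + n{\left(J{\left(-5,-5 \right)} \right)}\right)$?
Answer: $-22475 - 435 i \sqrt{2} \approx -22475.0 - 615.18 i$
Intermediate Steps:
$M{\left(o \right)} = -20$ ($M{\left(o \right)} = - 4 \left(\left(-1\right) \left(-5\right)\right) = \left(-4\right) 5 = -20$)
$n{\left(R \right)} = \sqrt{-20 + R}$ ($n{\left(R \right)} = \sqrt{R - 20} = \sqrt{-20 + R}$)
$- 145 \left(155 + n{\left(J{\left(-5,-5 \right)} \right)}\right) = - 145 \left(155 + \sqrt{-20 + 2}\right) = - 145 \left(155 + \sqrt{-18}\right) = - 145 \left(155 + 3 i \sqrt{2}\right) = -22475 - 435 i \sqrt{2}$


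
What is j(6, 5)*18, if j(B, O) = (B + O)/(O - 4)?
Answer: 198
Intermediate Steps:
j(B, O) = (B + O)/(-4 + O)
j(6, 5)*18 = ((6 + 5)/(-4 + 5))*18 = (11/1)*18 = (1*11)*18 = 11*18 = 198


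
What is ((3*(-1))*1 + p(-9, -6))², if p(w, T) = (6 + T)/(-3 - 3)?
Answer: 9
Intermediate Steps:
p(w, T) = -1 - T/6 (p(w, T) = (6 + T)/(-6) = (6 + T)*(-⅙) = -1 - T/6)
((3*(-1))*1 + p(-9, -6))² = ((3*(-1))*1 + (-1 - ⅙*(-6)))² = (-3*1 + (-1 + 1))² = (-3 + 0)² = (-3)² = 9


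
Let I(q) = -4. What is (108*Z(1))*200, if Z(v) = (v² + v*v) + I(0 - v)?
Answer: -43200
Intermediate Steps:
Z(v) = -4 + 2*v² (Z(v) = (v² + v*v) - 4 = (v² + v²) - 4 = 2*v² - 4 = -4 + 2*v²)
(108*Z(1))*200 = (108*(-4 + 2*1²))*200 = (108*(-4 + 2*1))*200 = (108*(-4 + 2))*200 = (108*(-2))*200 = -216*200 = -43200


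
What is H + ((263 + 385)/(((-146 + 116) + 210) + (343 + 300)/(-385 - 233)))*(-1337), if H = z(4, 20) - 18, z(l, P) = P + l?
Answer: -534756786/110597 ≈ -4835.2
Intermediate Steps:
H = 6 (H = (20 + 4) - 18 = 24 - 18 = 6)
H + ((263 + 385)/(((-146 + 116) + 210) + (343 + 300)/(-385 - 233)))*(-1337) = 6 + ((263 + 385)/(((-146 + 116) + 210) + (343 + 300)/(-385 - 233)))*(-1337) = 6 + (648/((-30 + 210) + 643/(-618)))*(-1337) = 6 + (648/(180 + 643*(-1/618)))*(-1337) = 6 + (648/(180 - 643/618))*(-1337) = 6 + (648/(110597/618))*(-1337) = 6 + (648*(618/110597))*(-1337) = 6 + (400464/110597)*(-1337) = 6 - 535420368/110597 = -534756786/110597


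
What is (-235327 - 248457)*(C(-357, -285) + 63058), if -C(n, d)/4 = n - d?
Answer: -30645781264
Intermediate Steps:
C(n, d) = -4*n + 4*d (C(n, d) = -4*(n - d) = -4*n + 4*d)
(-235327 - 248457)*(C(-357, -285) + 63058) = (-235327 - 248457)*((-4*(-357) + 4*(-285)) + 63058) = -483784*((1428 - 1140) + 63058) = -483784*(288 + 63058) = -483784*63346 = -30645781264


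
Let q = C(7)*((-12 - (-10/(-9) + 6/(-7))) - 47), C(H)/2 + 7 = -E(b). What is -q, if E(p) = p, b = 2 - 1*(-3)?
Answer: -29864/21 ≈ -1422.1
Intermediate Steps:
b = 5 (b = 2 + 3 = 5)
C(H) = -24 (C(H) = -14 + 2*(-1*5) = -14 + 2*(-5) = -14 - 10 = -24)
q = 29864/21 (q = -24*((-12 - (-10/(-9) + 6/(-7))) - 47) = -24*((-12 - (-10*(-1/9) + 6*(-1/7))) - 47) = -24*((-12 - (10/9 - 6/7)) - 47) = -24*((-12 - 1*16/63) - 47) = -24*((-12 - 16/63) - 47) = -24*(-772/63 - 47) = -24*(-3733/63) = 29864/21 ≈ 1422.1)
-q = -1*29864/21 = -29864/21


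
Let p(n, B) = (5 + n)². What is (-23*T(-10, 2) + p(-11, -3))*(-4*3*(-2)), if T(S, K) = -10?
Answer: 6384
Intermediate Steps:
(-23*T(-10, 2) + p(-11, -3))*(-4*3*(-2)) = (-23*(-10) + (5 - 11)²)*(-4*3*(-2)) = (230 + (-6)²)*(-12*(-2)) = (230 + 36)*24 = 266*24 = 6384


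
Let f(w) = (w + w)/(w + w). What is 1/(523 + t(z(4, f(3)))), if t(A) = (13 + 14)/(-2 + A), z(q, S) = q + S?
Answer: 1/532 ≈ 0.0018797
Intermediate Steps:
f(w) = 1 (f(w) = (2*w)/((2*w)) = (2*w)*(1/(2*w)) = 1)
z(q, S) = S + q
t(A) = 27/(-2 + A)
1/(523 + t(z(4, f(3)))) = 1/(523 + 27/(-2 + (1 + 4))) = 1/(523 + 27/(-2 + 5)) = 1/(523 + 27/3) = 1/(523 + 27*(⅓)) = 1/(523 + 9) = 1/532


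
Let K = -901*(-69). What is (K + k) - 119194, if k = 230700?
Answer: 173675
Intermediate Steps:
K = 62169
(K + k) - 119194 = (62169 + 230700) - 119194 = 292869 - 119194 = 173675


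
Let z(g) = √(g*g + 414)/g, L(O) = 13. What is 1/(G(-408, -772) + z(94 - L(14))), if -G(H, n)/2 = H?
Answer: 594864/485408249 - 135*√31/485408249 ≈ 0.0012239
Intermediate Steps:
G(H, n) = -2*H
z(g) = √(414 + g²)/g (z(g) = √(g² + 414)/g = √(414 + g²)/g)
1/(G(-408, -772) + z(94 - L(14))) = 1/(-2*(-408) + √(414 + (94 - 1*13)²)/(94 - 1*13)) = 1/(816 + √(414 + (94 - 13)²)/(94 - 13)) = 1/(816 + √(414 + 81²)/81) = 1/(816 + √(414 + 6561)/81) = 1/(816 + √6975/81) = 1/(816 + (15*√31)/81) = 1/(816 + 5*√31/27)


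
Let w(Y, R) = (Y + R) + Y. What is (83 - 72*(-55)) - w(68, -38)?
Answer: 3945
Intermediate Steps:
w(Y, R) = R + 2*Y (w(Y, R) = (R + Y) + Y = R + 2*Y)
(83 - 72*(-55)) - w(68, -38) = (83 - 72*(-55)) - (-38 + 2*68) = (83 + 3960) - (-38 + 136) = 4043 - 1*98 = 4043 - 98 = 3945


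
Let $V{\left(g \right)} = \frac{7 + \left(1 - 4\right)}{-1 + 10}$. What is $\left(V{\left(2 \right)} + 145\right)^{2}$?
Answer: $\frac{1713481}{81} \approx 21154.0$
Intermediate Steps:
$V{\left(g \right)} = \frac{4}{9}$ ($V{\left(g \right)} = \frac{7 + \left(1 - 4\right)}{9} = \left(7 - 3\right) \frac{1}{9} = 4 \cdot \frac{1}{9} = \frac{4}{9}$)
$\left(V{\left(2 \right)} + 145\right)^{2} = \left(\frac{4}{9} + 145\right)^{2} = \left(\frac{1309}{9}\right)^{2} = \frac{1713481}{81}$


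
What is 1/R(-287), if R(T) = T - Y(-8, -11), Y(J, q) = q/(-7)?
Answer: -7/2020 ≈ -0.0034653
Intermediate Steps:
Y(J, q) = -q/7 (Y(J, q) = q*(-1/7) = -q/7)
R(T) = -11/7 + T (R(T) = T - (-1)*(-11)/7 = T - 1*11/7 = T - 11/7 = -11/7 + T)
1/R(-287) = 1/(-11/7 - 287) = 1/(-2020/7) = -7/2020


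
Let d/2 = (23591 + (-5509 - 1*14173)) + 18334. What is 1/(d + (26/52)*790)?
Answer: 1/44881 ≈ 2.2281e-5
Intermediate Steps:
d = 44486 (d = 2*((23591 + (-5509 - 1*14173)) + 18334) = 2*((23591 + (-5509 - 14173)) + 18334) = 2*((23591 - 19682) + 18334) = 2*(3909 + 18334) = 2*22243 = 44486)
1/(d + (26/52)*790) = 1/(44486 + (26/52)*790) = 1/(44486 + (26*(1/52))*790) = 1/(44486 + (½)*790) = 1/(44486 + 395) = 1/44881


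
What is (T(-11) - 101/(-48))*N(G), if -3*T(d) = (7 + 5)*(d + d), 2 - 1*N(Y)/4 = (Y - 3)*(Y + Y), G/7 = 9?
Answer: -16344175/6 ≈ -2.7240e+6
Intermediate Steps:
G = 63 (G = 7*9 = 63)
N(Y) = 8 - 8*Y*(-3 + Y) (N(Y) = 8 - 4*(Y - 3)*(Y + Y) = 8 - 4*(-3 + Y)*2*Y = 8 - 8*Y*(-3 + Y))
T(d) = -8*d (T(d) = -(7 + 5)*(d + d)/3 = -4*2*d = -8*d)
(T(-11) - 101/(-48))*N(G) = (-8*(-11) - 101/(-48))*(8 - 8*63² + 24*63) = (88 - 101*(-1/48))*(8 - 8*3969 + 1512) = (88 + 101/48)*(8 - 31752 + 1512) = (4325/48)*(-30232) = -16344175/6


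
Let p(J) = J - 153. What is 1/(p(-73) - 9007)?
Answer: -1/9233 ≈ -0.00010831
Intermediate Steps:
p(J) = -153 + J
1/(p(-73) - 9007) = 1/((-153 - 73) - 9007) = 1/(-226 - 9007) = 1/(-9233) = -1/9233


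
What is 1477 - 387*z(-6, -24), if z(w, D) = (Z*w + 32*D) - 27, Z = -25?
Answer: 251092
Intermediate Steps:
z(w, D) = -27 - 25*w + 32*D (z(w, D) = (-25*w + 32*D) - 27 = -27 - 25*w + 32*D)
1477 - 387*z(-6, -24) = 1477 - 387*(-27 - 25*(-6) + 32*(-24)) = 1477 - 387*(-27 + 150 - 768) = 1477 - 387*(-645) = 1477 + 249615 = 251092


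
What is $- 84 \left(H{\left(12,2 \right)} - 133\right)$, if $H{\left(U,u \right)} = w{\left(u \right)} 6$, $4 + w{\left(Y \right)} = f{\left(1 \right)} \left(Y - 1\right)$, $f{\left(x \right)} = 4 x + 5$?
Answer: $8652$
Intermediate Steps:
$f{\left(x \right)} = 5 + 4 x$
$w{\left(Y \right)} = -13 + 9 Y$ ($w{\left(Y \right)} = -4 + \left(5 + 4 \cdot 1\right) \left(Y - 1\right) = -4 + \left(5 + 4\right) \left(-1 + Y\right) = -4 + 9 \left(-1 + Y\right) = -4 + \left(-9 + 9 Y\right) = -13 + 9 Y$)
$H{\left(U,u \right)} = -78 + 54 u$ ($H{\left(U,u \right)} = \left(-13 + 9 u\right) 6 = -78 + 54 u$)
$- 84 \left(H{\left(12,2 \right)} - 133\right) = - 84 \left(\left(-78 + 54 \cdot 2\right) - 133\right) = - 84 \left(\left(-78 + 108\right) - 133\right) = - 84 \left(30 - 133\right) = \left(-84\right) \left(-103\right) = 8652$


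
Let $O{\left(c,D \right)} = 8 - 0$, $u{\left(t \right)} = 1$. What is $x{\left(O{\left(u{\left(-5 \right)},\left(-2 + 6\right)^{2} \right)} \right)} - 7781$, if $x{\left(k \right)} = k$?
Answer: $-7773$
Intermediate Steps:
$O{\left(c,D \right)} = 8$ ($O{\left(c,D \right)} = 8 + 0 = 8$)
$x{\left(O{\left(u{\left(-5 \right)},\left(-2 + 6\right)^{2} \right)} \right)} - 7781 = 8 - 7781 = -7773$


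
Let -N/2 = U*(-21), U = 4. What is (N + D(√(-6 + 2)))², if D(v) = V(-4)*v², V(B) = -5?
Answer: 35344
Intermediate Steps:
N = 168 (N = -8*(-21) = -2*(-84) = 168)
D(v) = -5*v²
(N + D(√(-6 + 2)))² = (168 - 5*(√(-6 + 2))²)² = (168 - 5*(√(-4))²)² = (168 - 5*(2*I)²)² = (168 - 5*(-4))² = (168 + 20)² = 188² = 35344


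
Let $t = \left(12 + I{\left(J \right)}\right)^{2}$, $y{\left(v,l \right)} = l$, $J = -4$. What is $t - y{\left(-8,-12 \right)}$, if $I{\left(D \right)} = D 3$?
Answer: $12$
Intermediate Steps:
$I{\left(D \right)} = 3 D$
$t = 0$ ($t = \left(12 + 3 \left(-4\right)\right)^{2} = \left(12 - 12\right)^{2} = 0^{2} = 0$)
$t - y{\left(-8,-12 \right)} = 0 - -12 = 0 + 12 = 12$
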